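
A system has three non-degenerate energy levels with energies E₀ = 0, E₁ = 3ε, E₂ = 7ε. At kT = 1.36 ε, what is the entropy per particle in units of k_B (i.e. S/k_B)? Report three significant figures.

Eᵢ/kT = 0, 2.2059, 5.1471.
Z = Σ e^(−Eᵢ/kT) = e^(−0) + e^(−2.2059) + e^(−5.1471) = 1.0000 + 0.11015 + 0.0058162 = 1.1160.
⟨E⟩ = Σ EᵢPᵢ = 0.33258 ε.
S/k_B = ln Z + ⟨E⟩/kT = ln(1.1160) + 0.33258/1.36 = 0.10975 + 0.24454 = 0.354.

0.354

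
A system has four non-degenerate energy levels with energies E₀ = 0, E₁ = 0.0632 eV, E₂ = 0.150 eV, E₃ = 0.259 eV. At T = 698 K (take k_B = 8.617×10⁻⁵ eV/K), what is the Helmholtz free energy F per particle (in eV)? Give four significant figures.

k_BT = 8.617×10⁻⁵ × 698 K = 0.0601467 eV.
Eᵢ/kT = 0, 1.05076, 2.49390, 4.30614.
Z = Σ e^(−Eᵢ/kT) = e^(−0) + e^(−1.05076) + e^(−2.49390) + e^(−4.30614) = 1.00000 + 0.349672 + 0.0825872 + 0.0134855 = 1.44574.
F = −kT ln Z = −0.0601467 × ln(1.44574) = −0.0601467 × 0.368621 = -0.02217 eV.

-0.02217 eV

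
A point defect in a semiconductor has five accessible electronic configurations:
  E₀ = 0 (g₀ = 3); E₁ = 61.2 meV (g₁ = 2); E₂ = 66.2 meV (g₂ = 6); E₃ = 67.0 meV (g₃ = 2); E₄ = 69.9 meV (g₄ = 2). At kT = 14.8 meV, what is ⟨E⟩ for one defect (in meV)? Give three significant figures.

2.92 meV

Eᵢ/kT = 0, 4.1351, 4.4730, 4.5270, 4.7230.
Z = Σ gᵢe^(−Eᵢ/kT) = 3·e^(−0) + 2·e^(−4.1351) + 6·e^(−4.4730) + 2·e^(−4.5270) + 2·e^(−4.7230) = 3.0000 + 0.032002 + 0.068478 + 0.021626 + 0.017777 = 3.1399.
⟨E⟩ = Σ Eᵢ gᵢe^(−Eᵢ/kT) / Z = (0·3.0000 + 61.2·0.032002 + 66.2·0.068478 + 67.0·0.021626 + 69.9·0.017777) / 3.1399 = 2.92 meV.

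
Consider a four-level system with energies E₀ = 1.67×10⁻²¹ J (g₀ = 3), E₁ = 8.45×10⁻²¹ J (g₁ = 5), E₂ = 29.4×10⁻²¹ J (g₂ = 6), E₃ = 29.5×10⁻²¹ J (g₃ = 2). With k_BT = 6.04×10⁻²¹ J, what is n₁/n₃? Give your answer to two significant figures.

82

n₁/n₃ = (g₁/g₃) exp[−(E₁−E₃)/kT] = (5/2) × exp(−(-21.05 ×10⁻²¹ J)/(6.04 ×10⁻²¹ J)) = (5/2) × exp(3.485) = 82.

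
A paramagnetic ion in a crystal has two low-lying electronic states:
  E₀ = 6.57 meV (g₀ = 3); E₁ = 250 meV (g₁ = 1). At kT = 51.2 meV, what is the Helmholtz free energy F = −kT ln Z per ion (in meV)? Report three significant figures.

-49.8 meV

Eᵢ/kT = 0.12832, 4.8828.
Z = Σ gᵢe^(−Eᵢ/kT) = 3·e^(−0.12832) + 1·e^(−4.8828) = 2.6387 + 0.0075758 = 2.6463.
F = −kT ln Z = −51.2 × ln(2.6463) = −51.2 × 0.97316 = -49.8 meV.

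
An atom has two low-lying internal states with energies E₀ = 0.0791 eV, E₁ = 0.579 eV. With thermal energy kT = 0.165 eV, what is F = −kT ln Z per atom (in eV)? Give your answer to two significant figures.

0.071 eV

Eᵢ/kT = 0.4794, 3.509.
Z = Σ e^(−Eᵢ/kT) = e^(−0.4794) + e^(−3.509) = 0.6192 + 0.02993 = 0.6491.
F = −kT ln Z = −0.165 × ln(0.6491) = −0.165 × -0.4322 = 0.071 eV.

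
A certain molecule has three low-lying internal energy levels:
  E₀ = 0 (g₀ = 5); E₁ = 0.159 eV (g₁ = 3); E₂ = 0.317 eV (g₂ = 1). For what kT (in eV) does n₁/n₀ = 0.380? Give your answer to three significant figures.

0.348 eV

n₁/n₀ = (g₁/g₀) exp[−(E₁−E₀)/kT] = 0.380.
⇒ (E₁−E₀)/kT = ln((3/5)/0.380) = ln(1.5789) = 0.45673.
kT = 0.159 eV / 0.45673 = 0.348 eV.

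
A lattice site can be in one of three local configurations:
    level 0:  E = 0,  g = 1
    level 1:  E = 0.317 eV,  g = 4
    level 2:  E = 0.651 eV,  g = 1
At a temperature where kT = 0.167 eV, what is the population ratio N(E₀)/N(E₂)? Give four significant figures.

n₀/n₂ = (g₀/g₂) exp[−(E₀−E₂)/kT] = (1/1) × exp(−(-0.651 eV)/(0.167 eV)) = (1/1) × exp(3.89820) = 49.31.

49.31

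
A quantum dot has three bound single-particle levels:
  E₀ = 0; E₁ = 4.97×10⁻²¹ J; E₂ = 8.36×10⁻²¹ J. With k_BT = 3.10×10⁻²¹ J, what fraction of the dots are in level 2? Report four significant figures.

Eᵢ/kT = 0, 1.60323, 2.69677.
Z = Σ e^(−Eᵢ/kT) = e^(−0) + e^(−1.60323) + e^(−2.69677) = 1.00000 + 0.201245 + 0.0674229 = 1.26867.
P₂ = e^(−E₂/kT) / Z = 0.0674229/1.26867 = 0.05314.

0.05314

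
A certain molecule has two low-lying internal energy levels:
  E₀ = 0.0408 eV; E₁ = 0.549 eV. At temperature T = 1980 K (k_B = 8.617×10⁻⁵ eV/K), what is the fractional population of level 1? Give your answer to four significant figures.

0.04840

k_BT = 8.617×10⁻⁵ × 1980 K = 0.170617 eV.
Eᵢ/kT = 0.239132, 3.21773.
Z = Σ e^(−Eᵢ/kT) = e^(−0.239132) + e^(−3.21773) = 0.787311 + 0.0400459 = 0.827357.
P₁ = e^(−E₁/kT) / Z = 0.0400459/0.827357 = 0.04840.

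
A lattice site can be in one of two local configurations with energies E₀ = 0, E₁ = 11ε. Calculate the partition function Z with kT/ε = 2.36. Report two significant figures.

Eᵢ/kT = 0, 4.661.
Z = Σ e^(−Eᵢ/kT) = e^(−0) + e^(−4.661) = 1.000 + 0.009457 = 1.009.

Z = 1.0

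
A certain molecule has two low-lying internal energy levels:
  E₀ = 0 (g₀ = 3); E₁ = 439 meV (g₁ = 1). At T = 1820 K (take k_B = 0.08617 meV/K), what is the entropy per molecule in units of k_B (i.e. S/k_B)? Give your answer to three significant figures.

1.17

k_BT = 0.08617 × 1820 K = 156.83 meV.
Eᵢ/kT = 0, 2.7992.
Z = Σ gᵢe^(−Eᵢ/kT) = 3·e^(−0) + 1·e^(−2.7992) = 3.0000 + 0.060859 = 3.0609.
⟨E⟩ = Σ EᵢPᵢ = 8.7285 meV.
S/k_B = ln Z + ⟨E⟩/kT = ln(3.0609) + 8.7285/156.83 = 1.1187 + 0.055656 = 1.17.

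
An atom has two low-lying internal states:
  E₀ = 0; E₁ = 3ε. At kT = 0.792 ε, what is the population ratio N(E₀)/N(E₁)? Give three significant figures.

44.2

n₀/n₁ = exp[−(E₀−E₁)/kT] = exp(−(-3ε)/(0.792ε)) = exp(3.7879) = 44.2.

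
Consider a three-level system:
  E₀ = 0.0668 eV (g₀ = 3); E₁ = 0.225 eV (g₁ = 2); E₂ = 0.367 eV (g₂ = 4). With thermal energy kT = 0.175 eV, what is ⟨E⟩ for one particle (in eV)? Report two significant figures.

Eᵢ/kT = 0.3817, 1.286, 2.097.
Z = Σ gᵢe^(−Eᵢ/kT) = 3·e^(−0.3817) + 2·e^(−1.286) + 4·e^(−2.097) = 2.048 + 0.5527 + 0.4913 = 3.092.
⟨E⟩ = Σ Eᵢ gᵢe^(−Eᵢ/kT) / Z = (0.0668·2.048 + 0.225·0.5527 + 0.367·0.4913) / 3.092 = 0.14 eV.

0.14 eV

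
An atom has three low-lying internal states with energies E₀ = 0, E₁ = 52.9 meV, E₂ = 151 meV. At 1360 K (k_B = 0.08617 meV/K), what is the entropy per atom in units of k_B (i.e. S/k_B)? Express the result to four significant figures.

k_BT = 0.08617 × 1360 K = 117.191 meV.
Eᵢ/kT = 0, 0.451400, 1.28849.
Z = Σ e^(−Eᵢ/kT) = e^(−0) + e^(−0.451400) + e^(−1.28849) = 1.00000 + 0.636736 + 0.275687 = 1.91242.
⟨E⟩ = Σ EᵢPᵢ = 39.3805 meV.
S/k_B = ln Z + ⟨E⟩/kT = ln(1.91242) + 39.3805/117.191 = 0.648369 + 0.336037 = 0.9844.

0.9844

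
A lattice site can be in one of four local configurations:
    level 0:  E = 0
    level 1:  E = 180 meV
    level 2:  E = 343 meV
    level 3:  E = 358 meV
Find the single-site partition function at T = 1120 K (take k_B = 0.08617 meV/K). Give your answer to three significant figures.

k_BT = 0.08617 × 1120 K = 96.510 meV.
Eᵢ/kT = 0, 1.8651, 3.5540, 3.7095.
Z = Σ e^(−Eᵢ/kT) = e^(−0) + e^(−1.8651) + e^(−3.5540) + e^(−3.7095) = 1.0000 + 0.15488 + 0.028610 + 0.024490 = 1.2080.

Z = 1.21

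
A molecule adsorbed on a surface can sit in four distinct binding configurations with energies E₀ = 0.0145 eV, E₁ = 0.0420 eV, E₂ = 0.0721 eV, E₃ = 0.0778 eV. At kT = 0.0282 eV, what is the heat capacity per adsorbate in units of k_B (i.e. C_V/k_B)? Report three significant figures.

0.598

Eᵢ/kT = 0.51418, 1.4894, 2.5567, 2.7589.
Z = Σ e^(−Eᵢ/kT) = e^(−0.51418) + e^(−1.4894) + e^(−2.5567) + e^(−2.7589) = 0.59799 + 0.22551 + 0.077560 + 0.063361 = 0.96442.
⟨E⟩ = 0.029721 eV, ⟨E²⟩ = 0.0013586 eV².
C_V/k_B = (⟨E²⟩ − ⟨E⟩²)/(kT)² = (0.0013586 − 0.00088334)/0.00079524 = 0.598.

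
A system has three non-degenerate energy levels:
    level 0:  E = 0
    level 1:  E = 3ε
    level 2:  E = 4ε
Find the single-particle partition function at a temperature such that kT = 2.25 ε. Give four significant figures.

Z = 1.433

Eᵢ/kT = 0, 1.33333, 1.77778.
Z = Σ e^(−Eᵢ/kT) = e^(−0) + e^(−1.33333) + e^(−1.77778) = 1.00000 + 0.263598 + 0.169013 = 1.43261.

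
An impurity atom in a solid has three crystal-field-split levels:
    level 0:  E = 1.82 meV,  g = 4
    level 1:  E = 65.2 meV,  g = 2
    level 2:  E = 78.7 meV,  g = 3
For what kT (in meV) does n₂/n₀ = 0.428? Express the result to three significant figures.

n₂/n₀ = (g₂/g₀) exp[−(E₂−E₀)/kT] = 0.428.
⇒ (E₂−E₀)/kT = ln((3/4)/0.428) = ln(1.7523) = 0.56093.
kT = 76.88 meV / 0.56093 = 137 meV.

137 meV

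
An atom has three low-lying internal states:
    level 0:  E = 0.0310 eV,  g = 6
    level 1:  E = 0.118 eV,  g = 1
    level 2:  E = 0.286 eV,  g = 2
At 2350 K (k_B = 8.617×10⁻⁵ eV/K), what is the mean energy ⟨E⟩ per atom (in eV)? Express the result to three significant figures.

k_BT = 8.617×10⁻⁵ × 2350 K = 0.20250 eV.
Eᵢ/kT = 0.15309, 0.58272, 1.4123.
Z = Σ gᵢe^(−Eᵢ/kT) = 6·e^(−0.15309) + 1·e^(−0.58272) + 2·e^(−1.4123) = 5.1483 + 0.55838 + 0.48716 = 6.1938.
⟨E⟩ = Σ Eᵢ gᵢe^(−Eᵢ/kT) / Z = (0.0310·5.1483 + 0.118·0.55838 + 0.286·0.48716) / 6.1938 = 0.0589 eV.

0.0589 eV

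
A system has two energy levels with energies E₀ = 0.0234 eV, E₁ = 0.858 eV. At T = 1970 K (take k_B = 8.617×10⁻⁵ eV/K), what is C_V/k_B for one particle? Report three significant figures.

k_BT = 8.617×10⁻⁵ × 1970 K = 0.16975 eV.
Eᵢ/kT = 0.13785, 5.0545.
Z = Σ e^(−Eᵢ/kT) = e^(−0.13785) + e^(−5.0545) = 0.87123 + 0.0063806 = 0.87761.
⟨E⟩ = 0.029468 eV, ⟨E²⟩ = 0.0058958 eV².
C_V/k_B = (⟨E²⟩ − ⟨E⟩²)/(kT)² = (0.0058958 − 0.00086836)/0.028815 = 0.174.

0.174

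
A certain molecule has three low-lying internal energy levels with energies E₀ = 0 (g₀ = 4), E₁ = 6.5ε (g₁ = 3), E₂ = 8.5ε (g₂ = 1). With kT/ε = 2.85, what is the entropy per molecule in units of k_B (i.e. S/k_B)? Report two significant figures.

Eᵢ/kT = 0, 2.281, 2.982.
Z = Σ gᵢe^(−Eᵢ/kT) = 4·e^(−0) + 3·e^(−2.281) + 1·e^(−2.982) = 4.000 + 0.3065 + 0.05069 = 4.357.
⟨E⟩ = Σ EᵢPᵢ = 0.5561 ε.
S/k_B = ln Z + ⟨E⟩/kT = ln(4.357) + 0.5561/2.85 = 1.472 + 0.1951 = 1.7.

1.7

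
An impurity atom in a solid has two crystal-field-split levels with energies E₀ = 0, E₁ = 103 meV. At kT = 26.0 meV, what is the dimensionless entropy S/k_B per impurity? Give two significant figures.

Eᵢ/kT = 0, 3.962.
Z = Σ e^(−Eᵢ/kT) = e^(−0) + e^(−3.962) = 1.000 + 0.01903 = 1.019.
⟨E⟩ = Σ EᵢPᵢ = 1.924 meV.
S/k_B = ln Z + ⟨E⟩/kT = ln(1.019) + 1.924/26.0 = 0.01882 + 0.07400 = 0.093.

0.093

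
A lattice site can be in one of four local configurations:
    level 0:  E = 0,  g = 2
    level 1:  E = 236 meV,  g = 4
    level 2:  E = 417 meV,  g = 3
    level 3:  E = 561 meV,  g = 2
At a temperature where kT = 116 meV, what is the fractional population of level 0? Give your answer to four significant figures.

0.7630

Eᵢ/kT = 0, 2.03448, 3.59483, 4.83621.
Z = Σ gᵢe^(−Eᵢ/kT) = 2·e^(−0) + 4·e^(−2.03448) + 3·e^(−3.59483) + 2·e^(−4.83621) = 2.00000 + 0.522994 + 0.0823961 + 0.0158742 = 2.62126.
P₀ = g₀ e^(−E₀/kT) / Z = 2.00000/2.62126 = 0.7630.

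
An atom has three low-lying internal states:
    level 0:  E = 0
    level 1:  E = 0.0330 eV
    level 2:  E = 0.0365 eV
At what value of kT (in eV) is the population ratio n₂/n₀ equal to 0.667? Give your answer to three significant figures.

0.0901 eV

n₂/n₀ = exp[−(E₂−E₀)/kT] = 0.667.
⇒ (E₂−E₀)/kT = ln(1/0.667) = ln(1.4993) = 0.40500.
kT = 0.0365 eV / 0.40500 = 0.0901 eV.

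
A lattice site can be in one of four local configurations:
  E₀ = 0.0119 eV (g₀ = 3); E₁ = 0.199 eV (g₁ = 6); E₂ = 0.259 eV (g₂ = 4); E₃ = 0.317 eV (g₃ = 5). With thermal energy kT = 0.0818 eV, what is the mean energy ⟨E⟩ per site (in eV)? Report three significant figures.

Eᵢ/kT = 0.14548, 2.4328, 3.1663, 3.8753.
Z = Σ gᵢe^(−Eᵢ/kT) = 3·e^(−0.14548) + 6·e^(−2.4328) + 4·e^(−3.1663) + 5·e^(−3.8753) = 2.5938 + 0.52674 + 0.16864 + 0.10374 = 3.3929.
⟨E⟩ = Σ Eᵢ gᵢe^(−Eᵢ/kT) / Z = (0.0119·2.5938 + 0.199·0.52674 + 0.259·0.16864 + 0.317·0.10374) / 3.3929 = 0.0626 eV.

0.0626 eV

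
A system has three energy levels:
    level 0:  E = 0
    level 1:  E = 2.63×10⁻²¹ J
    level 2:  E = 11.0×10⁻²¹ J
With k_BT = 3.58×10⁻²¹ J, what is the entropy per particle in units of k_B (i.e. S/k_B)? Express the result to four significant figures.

Eᵢ/kT = 0, 0.734637, 3.07263.
Z = Σ e^(−Eᵢ/kT) = e^(−0) + e^(−0.734637) + e^(−3.07263) = 1.00000 + 0.479680 + 0.0462992 = 1.52598.
⟨E⟩ = Σ EᵢPᵢ = 1.16047 ×10⁻²¹ J.
S/k_B = ln Z + ⟨E⟩/kT = ln(1.52598) + 1.16047/3.58 = 0.422637 + 0.324154 = 0.7468.

0.7468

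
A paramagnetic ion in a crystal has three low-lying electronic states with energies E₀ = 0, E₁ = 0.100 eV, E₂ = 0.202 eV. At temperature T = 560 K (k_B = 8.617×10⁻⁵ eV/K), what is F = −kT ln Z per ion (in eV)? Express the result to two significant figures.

k_BT = 8.617×10⁻⁵ × 560 K = 0.04826 eV.
Eᵢ/kT = 0, 2.072, 4.186.
Z = Σ e^(−Eᵢ/kT) = e^(−0) + e^(−2.072) + e^(−4.186) = 1.000 + 0.1259 + 0.01521 = 1.141.
F = −kT ln Z = −0.04826 × ln(1.141) = −0.04826 × 0.1319 = -0.0064 eV.

-0.0064 eV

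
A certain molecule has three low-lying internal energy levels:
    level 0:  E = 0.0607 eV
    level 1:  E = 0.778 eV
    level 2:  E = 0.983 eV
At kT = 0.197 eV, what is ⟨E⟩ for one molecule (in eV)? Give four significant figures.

Eᵢ/kT = 0.308122, 3.94924, 4.98985.
Z = Σ e^(−Eᵢ/kT) = e^(−0.308122) + e^(−3.94924) + e^(−4.98985) = 0.734826 + 0.0192693 + 0.00680669 = 0.760902.
⟨E⟩ = Σ Eᵢ e^(−Eᵢ/kT) / Z = (0.0607·0.734826 + 0.778·0.0192693 + 0.983·0.00680669) / 0.760902 = 0.08712 eV.

0.08712 eV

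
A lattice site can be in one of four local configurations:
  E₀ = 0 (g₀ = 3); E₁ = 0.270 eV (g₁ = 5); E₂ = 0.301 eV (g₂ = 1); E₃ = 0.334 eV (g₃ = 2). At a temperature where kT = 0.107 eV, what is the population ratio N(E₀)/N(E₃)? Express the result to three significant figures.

n₀/n₃ = (g₀/g₃) exp[−(E₀−E₃)/kT] = (3/2) × exp(−(-0.334 eV)/(0.107 eV)) = (3/2) × exp(3.1215) = 34.0.

34.0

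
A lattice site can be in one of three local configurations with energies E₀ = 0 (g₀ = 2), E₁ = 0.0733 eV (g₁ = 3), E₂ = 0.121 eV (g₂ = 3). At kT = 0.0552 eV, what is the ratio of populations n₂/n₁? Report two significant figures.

0.42

n₂/n₁ = (g₂/g₁) exp[−(E₂−E₁)/kT] = (3/3) × exp(−(0.0477 eV)/(0.0552 eV)) = (3/3) × exp(-0.8641) = 0.42.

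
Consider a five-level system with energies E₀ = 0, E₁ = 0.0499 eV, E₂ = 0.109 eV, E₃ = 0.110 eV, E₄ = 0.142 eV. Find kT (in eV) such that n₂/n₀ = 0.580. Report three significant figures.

0.200 eV

n₂/n₀ = exp[−(E₂−E₀)/kT] = 0.580.
⇒ (E₂−E₀)/kT = ln(1/0.580) = ln(1.7241) = 0.54471.
kT = 0.109 eV / 0.54471 = 0.200 eV.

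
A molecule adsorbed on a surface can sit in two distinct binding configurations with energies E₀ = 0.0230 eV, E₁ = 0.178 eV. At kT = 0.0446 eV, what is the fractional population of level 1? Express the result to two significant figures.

0.030

Eᵢ/kT = 0.5157, 3.991.
Z = Σ e^(−Eᵢ/kT) = e^(−0.5157) + e^(−3.991) = 0.5971 + 0.01848 = 0.6156.
P₁ = e^(−E₁/kT) / Z = 0.01848/0.6156 = 0.030.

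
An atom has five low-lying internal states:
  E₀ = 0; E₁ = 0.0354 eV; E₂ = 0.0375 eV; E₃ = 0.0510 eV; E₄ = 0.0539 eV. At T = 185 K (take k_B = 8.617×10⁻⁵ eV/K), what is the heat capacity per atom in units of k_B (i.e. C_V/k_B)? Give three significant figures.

1.15

k_BT = 8.617×10⁻⁵ × 185 K = 0.015941 eV.
Eᵢ/kT = 0, 2.2207, 2.3524, 3.1993, 3.3812.
Z = Σ e^(−Eᵢ/kT) = e^(−0) + e^(−2.2207) + e^(−2.3524) + e^(−3.1993) + e^(−3.3812) = 1.0000 + 0.10853 + 0.095141 + 0.040791 + 0.034007 = 1.2785.
⟨E⟩ = 0.0088565 eV, ⟨E²⟩ = 0.00037129 eV².
C_V/k_B = (⟨E²⟩ − ⟨E⟩²)/(kT)² = (0.00037129 − 0.000078438)/0.00025412 = 1.15.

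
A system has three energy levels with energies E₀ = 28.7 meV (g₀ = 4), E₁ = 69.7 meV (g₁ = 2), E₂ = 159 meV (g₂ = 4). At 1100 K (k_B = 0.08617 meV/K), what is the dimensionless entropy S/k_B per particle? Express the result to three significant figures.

k_BT = 0.08617 × 1100 K = 94.787 meV.
Eᵢ/kT = 0.30278, 0.73533, 1.6774.
Z = Σ gᵢe^(−Eᵢ/kT) = 4·e^(−0.30278) + 2·e^(−0.73533) + 4·e^(−1.6774) = 2.9550 + 0.95869 + 0.74744 = 4.6611.
⟨E⟩ = Σ EᵢPᵢ = 58.028 meV.
S/k_B = ln Z + ⟨E⟩/kT = ln(4.6611) + 58.028/94.787 = 1.5393 + 0.61219 = 2.15.

2.15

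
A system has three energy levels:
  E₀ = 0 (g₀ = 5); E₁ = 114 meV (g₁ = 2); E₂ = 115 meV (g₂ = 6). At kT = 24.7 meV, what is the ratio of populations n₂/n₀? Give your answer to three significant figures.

0.0114

n₂/n₀ = (g₂/g₀) exp[−(E₂−E₀)/kT] = (6/5) × exp(−(115 meV)/(24.7 meV)) = (6/5) × exp(-4.6559) = 0.0114.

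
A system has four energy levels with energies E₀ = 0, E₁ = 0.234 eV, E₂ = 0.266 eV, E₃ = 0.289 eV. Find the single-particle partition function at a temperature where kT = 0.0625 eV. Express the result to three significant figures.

Z = 1.05

Eᵢ/kT = 0, 3.7440, 4.2560, 4.6240.
Z = Σ e^(−Eᵢ/kT) = e^(−0) + e^(−3.7440) + e^(−4.2560) + e^(−4.6240) = 1.0000 + 0.023659 + 0.014179 + 0.0098135 = 1.0477.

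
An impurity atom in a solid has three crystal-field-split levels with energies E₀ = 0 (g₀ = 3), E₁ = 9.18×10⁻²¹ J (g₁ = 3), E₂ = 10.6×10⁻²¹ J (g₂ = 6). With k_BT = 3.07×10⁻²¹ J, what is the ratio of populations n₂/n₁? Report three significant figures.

n₂/n₁ = (g₂/g₁) exp[−(E₂−E₁)/kT] = (6/3) × exp(−(1.42 ×10⁻²¹ J)/(3.07 ×10⁻²¹ J)) = (6/3) × exp(-0.46254) = 1.26.

1.26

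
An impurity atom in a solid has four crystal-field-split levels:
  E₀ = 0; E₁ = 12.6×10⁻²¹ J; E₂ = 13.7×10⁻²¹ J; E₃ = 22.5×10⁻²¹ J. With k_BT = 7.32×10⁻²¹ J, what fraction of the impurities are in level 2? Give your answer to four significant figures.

Eᵢ/kT = 0, 1.72131, 1.87158, 3.07377.
Z = Σ e^(−Eᵢ/kT) = e^(−0) + e^(−1.72131) + e^(−1.87158) + e^(−3.07377) = 1.00000 + 0.178832 + 0.153880 + 0.0462465 = 1.37896.
P₂ = e^(−E₂/kT) / Z = 0.153880/1.37896 = 0.1116.

0.1116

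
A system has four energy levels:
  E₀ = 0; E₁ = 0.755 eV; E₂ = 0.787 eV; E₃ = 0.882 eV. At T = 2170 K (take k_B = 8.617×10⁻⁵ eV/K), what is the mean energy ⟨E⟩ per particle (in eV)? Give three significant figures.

k_BT = 8.617×10⁻⁵ × 2170 K = 0.18699 eV.
Eᵢ/kT = 0, 4.0376, 4.2088, 4.7168.
Z = Σ e^(−Eᵢ/kT) = e^(−0) + e^(−4.0376) + e^(−4.2088) + e^(−4.7168) = 1.0000 + 0.017640 + 0.014864 + 0.0089438 = 1.0414.
⟨E⟩ = Σ Eᵢ e^(−Eᵢ/kT) / Z = (0·1.0000 + 0.755·0.017640 + 0.787·0.014864 + 0.882·0.0089438) / 1.0414 = 0.0316 eV.

0.0316 eV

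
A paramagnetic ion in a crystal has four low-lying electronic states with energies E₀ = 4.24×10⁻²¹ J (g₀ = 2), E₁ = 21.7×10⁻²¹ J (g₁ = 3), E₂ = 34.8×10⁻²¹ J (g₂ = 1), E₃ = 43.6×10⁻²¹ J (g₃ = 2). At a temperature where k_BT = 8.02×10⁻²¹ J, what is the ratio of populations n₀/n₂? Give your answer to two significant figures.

90

n₀/n₂ = (g₀/g₂) exp[−(E₀−E₂)/kT] = (2/1) × exp(−(-30.56 ×10⁻²¹ J)/(8.02 ×10⁻²¹ J)) = (2/1) × exp(3.810) = 90.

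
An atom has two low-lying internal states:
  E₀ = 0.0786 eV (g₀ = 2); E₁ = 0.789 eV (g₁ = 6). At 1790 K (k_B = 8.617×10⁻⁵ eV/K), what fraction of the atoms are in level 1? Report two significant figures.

0.029

k_BT = 8.617×10⁻⁵ × 1790 K = 0.1542 eV.
Eᵢ/kT = 0.5097, 5.117.
Z = Σ gᵢe^(−Eᵢ/kT) = 2·e^(−0.5097) + 6·e^(−5.117) = 1.201 + 0.03596 = 1.237.
P₁ = g₁ e^(−E₁/kT) / Z = 0.03596/1.237 = 0.029.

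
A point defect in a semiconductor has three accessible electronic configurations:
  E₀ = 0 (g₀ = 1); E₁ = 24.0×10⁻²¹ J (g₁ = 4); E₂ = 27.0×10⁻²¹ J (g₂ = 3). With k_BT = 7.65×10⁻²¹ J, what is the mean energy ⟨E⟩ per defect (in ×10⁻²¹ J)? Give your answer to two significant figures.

5.2 ×10⁻²¹ J

Eᵢ/kT = 0, 3.137, 3.529.
Z = Σ gᵢe^(−Eᵢ/kT) = 1·e^(−0) + 4·e^(−3.137) + 3·e^(−3.529) = 1.000 + 0.1737 + 0.08800 = 1.262.
⟨E⟩ = Σ Eᵢ gᵢe^(−Eᵢ/kT) / Z = (0·1.000 + 24.0·0.1737 + 27.0·0.08800) / 1.262 = 5.2 ×10⁻²¹ J.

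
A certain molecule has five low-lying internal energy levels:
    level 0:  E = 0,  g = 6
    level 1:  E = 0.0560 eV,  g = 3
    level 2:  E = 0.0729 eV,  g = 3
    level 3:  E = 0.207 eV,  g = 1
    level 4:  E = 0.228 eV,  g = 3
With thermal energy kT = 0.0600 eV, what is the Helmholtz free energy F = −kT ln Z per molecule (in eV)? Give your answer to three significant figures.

Eᵢ/kT = 0, 0.93333, 1.2150, 3.4500, 3.8000.
Z = Σ gᵢe^(−Eᵢ/kT) = 6·e^(−0) + 3·e^(−0.93333) + 3·e^(−1.2150) + 1·e^(−3.4500) + 3·e^(−3.8000) = 6.0000 + 1.1797 + 0.89013 + 0.031746 + 0.067112 = 8.1687.
F = −kT ln Z = −0.0600 × ln(8.1687) = −0.0600 × 2.1003 = -0.126 eV.

-0.126 eV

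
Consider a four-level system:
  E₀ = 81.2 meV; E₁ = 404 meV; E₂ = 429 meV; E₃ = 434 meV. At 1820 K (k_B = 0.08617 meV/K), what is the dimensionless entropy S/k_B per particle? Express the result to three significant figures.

k_BT = 0.08617 × 1820 K = 156.83 meV.
Eᵢ/kT = 0.51776, 2.5760, 2.7354, 2.7673.
Z = Σ e^(−Eᵢ/kT) = e^(−0.51776) + e^(−2.5760) + e^(−2.7354) + e^(−2.7673) = 0.59585 + 0.076078 + 0.064868 + 0.062831 = 0.79963.
⟨E⟩ = Σ EᵢPᵢ = 167.85 meV.
S/k_B = ln Z + ⟨E⟩/kT = ln(0.79963) + 167.85/156.83 = -0.22361 + 1.0703 = 0.847.

0.847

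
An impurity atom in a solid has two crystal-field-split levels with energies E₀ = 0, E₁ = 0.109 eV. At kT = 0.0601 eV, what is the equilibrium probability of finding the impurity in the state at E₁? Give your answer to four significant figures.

0.1402

Eᵢ/kT = 0, 1.81364.
Z = Σ e^(−Eᵢ/kT) = e^(−0) + e^(−1.81364) = 1.00000 + 0.163060 = 1.16306.
P₁ = e^(−E₁/kT) / Z = 0.163060/1.16306 = 0.1402.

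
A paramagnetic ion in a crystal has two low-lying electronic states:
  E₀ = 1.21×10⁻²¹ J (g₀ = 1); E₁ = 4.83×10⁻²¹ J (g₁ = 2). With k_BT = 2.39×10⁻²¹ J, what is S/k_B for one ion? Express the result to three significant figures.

Eᵢ/kT = 0.50628, 2.0209.
Z = Σ gᵢe^(−Eᵢ/kT) = 1·e^(−0.50628) + 2·e^(−2.0209) = 0.60273 + 0.26507 = 0.86780.
⟨E⟩ = Σ EᵢPᵢ = 2.3157 ×10⁻²¹ J.
S/k_B = ln Z + ⟨E⟩/kT = ln(0.86780) + 2.3157/2.39 = -0.14179 + 0.96891 = 0.827.

0.827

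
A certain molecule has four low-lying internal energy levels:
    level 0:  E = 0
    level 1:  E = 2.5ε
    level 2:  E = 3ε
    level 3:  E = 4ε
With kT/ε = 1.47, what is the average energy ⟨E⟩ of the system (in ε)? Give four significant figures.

0.8049 ε

Eᵢ/kT = 0, 1.70068, 2.04082, 2.72109.
Z = Σ e^(−Eᵢ/kT) = e^(−0) + e^(−1.70068) + e^(−2.04082) + e^(−2.72109) = 1.00000 + 0.182559 + 0.129922 + 0.0658030 = 1.37828.
⟨E⟩ = Σ Eᵢ e^(−Eᵢ/kT) / Z = (0·1.00000 + 2.5·0.182559 + 3·0.129922 + 4·0.0658030) / 1.37828 = 0.8049 ε.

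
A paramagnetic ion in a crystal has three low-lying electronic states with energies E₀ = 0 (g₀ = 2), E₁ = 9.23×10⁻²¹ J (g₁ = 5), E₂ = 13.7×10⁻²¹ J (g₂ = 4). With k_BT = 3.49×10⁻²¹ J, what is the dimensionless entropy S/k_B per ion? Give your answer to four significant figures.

Eᵢ/kT = 0, 2.64470, 3.92550.
Z = Σ gᵢe^(−Eᵢ/kT) = 2·e^(−0) + 5·e^(−2.64470) + 4·e^(−3.92550) = 2.00000 + 0.355133 + 0.0789291 = 2.43406.
⟨E⟩ = Σ EᵢPᵢ = 1.79092 ×10⁻²¹ J.
S/k_B = ln Z + ⟨E⟩/kT = ln(2.43406) + 1.79092/3.49 = 0.889561 + 0.513158 = 1.403.

1.403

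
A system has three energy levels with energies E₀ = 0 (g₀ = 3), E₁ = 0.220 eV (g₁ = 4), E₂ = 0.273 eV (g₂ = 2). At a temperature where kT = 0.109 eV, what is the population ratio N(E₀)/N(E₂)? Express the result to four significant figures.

18.36

n₀/n₂ = (g₀/g₂) exp[−(E₀−E₂)/kT] = (3/2) × exp(−(-0.273 eV)/(0.109 eV)) = (3/2) × exp(2.50459) = 18.36.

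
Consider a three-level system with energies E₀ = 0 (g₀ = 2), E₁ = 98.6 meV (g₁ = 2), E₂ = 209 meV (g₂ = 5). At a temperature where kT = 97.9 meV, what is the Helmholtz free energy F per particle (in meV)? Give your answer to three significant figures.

Eᵢ/kT = 0, 1.0072, 2.1348.
Z = Σ gᵢe^(−Eᵢ/kT) = 2·e^(−0) + 2·e^(−1.0072) + 5·e^(−2.1348) = 2.0000 + 0.73048 + 0.59134 = 3.3218.
F = −kT ln Z = −97.9 × ln(3.3218) = −97.9 × 1.2005 = -118 meV.

-118 meV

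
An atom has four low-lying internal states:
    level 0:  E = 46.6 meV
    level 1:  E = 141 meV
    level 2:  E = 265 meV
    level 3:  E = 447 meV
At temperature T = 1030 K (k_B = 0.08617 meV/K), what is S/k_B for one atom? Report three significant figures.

0.801

k_BT = 0.08617 × 1030 K = 88.755 meV.
Eᵢ/kT = 0.52504, 1.5886, 2.9857, 5.0363.
Z = Σ e^(−Eᵢ/kT) = e^(−0.52504) + e^(−1.5886) + e^(−2.9857) + e^(−5.0363) = 0.59153 + 0.20421 + 0.050504 + 0.0064977 = 0.85274.
⟨E⟩ = Σ EᵢPᵢ = 85.192 meV.
S/k_B = ln Z + ⟨E⟩/kT = ln(0.85274) + 85.192/88.755 = -0.15930 + 0.95986 = 0.801.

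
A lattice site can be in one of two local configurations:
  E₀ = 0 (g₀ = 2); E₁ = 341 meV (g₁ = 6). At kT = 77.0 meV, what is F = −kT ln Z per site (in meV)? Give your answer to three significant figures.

-56.1 meV

Eᵢ/kT = 0, 4.4286.
Z = Σ gᵢe^(−Eᵢ/kT) = 2·e^(−0) + 6·e^(−4.4286) = 2.0000 + 0.071587 = 2.0716.
F = −kT ln Z = −77.0 × ln(2.0716) = −77.0 × 0.72832 = -56.1 meV.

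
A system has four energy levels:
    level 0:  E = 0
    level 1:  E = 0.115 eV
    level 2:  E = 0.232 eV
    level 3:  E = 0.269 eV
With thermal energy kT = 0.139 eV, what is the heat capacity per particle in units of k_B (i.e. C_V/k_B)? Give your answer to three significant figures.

Eᵢ/kT = 0, 0.82734, 1.6691, 1.9353.
Z = Σ e^(−Eᵢ/kT) = e^(−0) + e^(−0.82734) + e^(−1.6691) + e^(−1.9353) = 1.0000 + 0.43721 + 0.18842 + 0.14438 = 1.7700.
⟨E⟩ = 0.075046 eV, ⟨E²⟩ = 0.014899 eV².
C_V/k_B = (⟨E²⟩ − ⟨E⟩²)/(kT)² = (0.014899 − 0.0056319)/0.019321 = 0.480.

0.480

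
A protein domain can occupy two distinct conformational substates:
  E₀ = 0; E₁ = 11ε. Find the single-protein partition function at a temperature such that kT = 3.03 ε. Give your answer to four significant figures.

Eᵢ/kT = 0, 3.63036.
Z = Σ e^(−Eᵢ/kT) = e^(−0) + e^(−3.63036) = 1.00000 + 0.0265066 = 1.02651.

Z = 1.027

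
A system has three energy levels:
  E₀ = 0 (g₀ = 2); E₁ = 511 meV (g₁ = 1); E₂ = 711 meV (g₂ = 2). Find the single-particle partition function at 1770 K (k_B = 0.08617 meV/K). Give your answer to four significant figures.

k_BT = 0.08617 × 1770 K = 152.521 meV.
Eᵢ/kT = 0, 3.35036, 4.66165.
Z = Σ gᵢe^(−Eᵢ/kT) = 2·e^(−0) + 1·e^(−3.35036) + 2·e^(−4.66165) = 2.00000 + 0.0350717 + 0.0189017 = 2.05397.

Z = 2.054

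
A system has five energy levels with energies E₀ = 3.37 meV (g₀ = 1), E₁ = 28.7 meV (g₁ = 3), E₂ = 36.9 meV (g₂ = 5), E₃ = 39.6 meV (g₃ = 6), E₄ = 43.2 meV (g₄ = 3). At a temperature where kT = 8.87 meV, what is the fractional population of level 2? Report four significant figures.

0.08028

Eᵢ/kT = 0.379932, 3.23563, 4.16009, 4.46449, 4.87035.
Z = Σ gᵢe^(−Eᵢ/kT) = 1·e^(−0.379932) + 3·e^(−3.23563) + 5·e^(−4.16009) + 6·e^(−4.46449) + 3·e^(−4.87035) = 0.683908 + 0.118006 + 0.0780308 + 0.0690634 + 0.0230120 = 0.972020.
P₂ = g₂ e^(−E₂/kT) / Z = 0.0780308/0.972020 = 0.08028.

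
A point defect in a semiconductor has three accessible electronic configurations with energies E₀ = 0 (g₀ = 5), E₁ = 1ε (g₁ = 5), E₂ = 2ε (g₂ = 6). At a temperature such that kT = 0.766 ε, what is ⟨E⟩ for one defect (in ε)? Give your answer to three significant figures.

0.329 ε

Eᵢ/kT = 0, 1.3055, 2.6110.
Z = Σ gᵢe^(−Eᵢ/kT) = 5·e^(−0) + 5·e^(−1.3055) + 6·e^(−2.6110) = 5.0000 + 1.3552 + 0.44077 = 6.7960.
⟨E⟩ = Σ Eᵢ gᵢe^(−Eᵢ/kT) / Z = (0·5.0000 + 1·1.3552 + 2·0.44077) / 6.7960 = 0.329 ε.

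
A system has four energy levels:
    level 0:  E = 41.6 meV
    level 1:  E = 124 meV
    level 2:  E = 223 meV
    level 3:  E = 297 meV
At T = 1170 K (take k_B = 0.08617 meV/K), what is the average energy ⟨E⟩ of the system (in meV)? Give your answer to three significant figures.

93.0 meV

k_BT = 0.08617 × 1170 K = 100.82 meV.
Eᵢ/kT = 0.41262, 1.2299, 2.2119, 2.9458.
Z = Σ e^(−Eᵢ/kT) = e^(−0.41262) + e^(−1.2299) + e^(−2.2119) + e^(−2.9458) = 0.66191 + 0.29232 + 0.10949 + 0.052560 = 1.1163.
⟨E⟩ = Σ Eᵢ e^(−Eᵢ/kT) / Z = (41.6·0.66191 + 124·0.29232 + 223·0.10949 + 297·0.052560) / 1.1163 = 93.0 meV.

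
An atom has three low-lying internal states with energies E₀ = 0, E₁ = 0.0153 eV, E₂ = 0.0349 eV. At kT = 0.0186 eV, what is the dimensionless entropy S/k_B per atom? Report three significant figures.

0.873

Eᵢ/kT = 0, 0.82258, 1.8763.
Z = Σ e^(−Eᵢ/kT) = e^(−0) + e^(−0.82258) + e^(−1.8763) = 1.0000 + 0.43930 + 0.15316 = 1.5925.
⟨E⟩ = Σ EᵢPᵢ = 0.0075771 eV.
S/k_B = ln Z + ⟨E⟩/kT = ln(1.5925) + 0.0075771/0.0186 = 0.46531 + 0.40737 = 0.873.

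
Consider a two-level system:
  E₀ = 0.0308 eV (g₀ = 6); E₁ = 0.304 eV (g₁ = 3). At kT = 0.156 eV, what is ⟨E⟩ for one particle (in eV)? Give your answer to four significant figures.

Eᵢ/kT = 0.197436, 1.94872.
Z = Σ gᵢe^(−Eᵢ/kT) = 6·e^(−0.197436) + 3·e^(−1.94872) = 4.92500 + 0.427369 = 5.35237.
⟨E⟩ = Σ Eᵢ gᵢe^(−Eᵢ/kT) / Z = (0.0308·4.92500 + 0.304·0.427369) / 5.35237 = 0.05261 eV.

0.05261 eV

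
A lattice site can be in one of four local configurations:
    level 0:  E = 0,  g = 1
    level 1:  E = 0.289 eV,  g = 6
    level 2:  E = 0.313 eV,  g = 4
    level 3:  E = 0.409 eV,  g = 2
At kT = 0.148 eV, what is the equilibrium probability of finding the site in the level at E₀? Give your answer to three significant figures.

Eᵢ/kT = 0, 1.9527, 2.1149, 2.7635.
Z = Σ gᵢe^(−Eᵢ/kT) = 1·e^(−0) + 6·e^(−1.9527) + 4·e^(−2.1149) + 2·e^(−2.7635) = 1.0000 + 0.85134 + 0.48258 + 0.12614 = 2.4601.
P₀ = g₀ e^(−E₀/kT) / Z = 1.0000/2.4601 = 0.406.

0.406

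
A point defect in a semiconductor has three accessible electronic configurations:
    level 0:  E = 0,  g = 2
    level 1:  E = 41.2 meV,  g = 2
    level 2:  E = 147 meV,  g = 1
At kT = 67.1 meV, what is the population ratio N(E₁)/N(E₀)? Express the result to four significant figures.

0.5412

n₁/n₀ = (g₁/g₀) exp[−(E₁−E₀)/kT] = (2/2) × exp(−(41.2 meV)/(67.1 meV)) = (2/2) × exp(-0.614009) = 0.5412.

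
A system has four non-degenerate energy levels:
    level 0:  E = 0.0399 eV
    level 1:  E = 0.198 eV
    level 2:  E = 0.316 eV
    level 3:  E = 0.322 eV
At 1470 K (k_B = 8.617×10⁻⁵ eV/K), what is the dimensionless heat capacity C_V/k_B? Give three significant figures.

k_BT = 8.617×10⁻⁵ × 1470 K = 0.12667 eV.
Eᵢ/kT = 0.31499, 1.5631, 2.4947, 2.5420.
Z = Σ e^(−Eᵢ/kT) = e^(−0.31499) + e^(−1.5631) + e^(−2.4947) + e^(−2.5420) = 0.72980 + 0.20949 + 0.082521 + 0.078709 = 1.1005.
⟨E⟩ = 0.11088 eV, ⟨E²⟩ = 0.023422 eV².
C_V/k_B = (⟨E²⟩ − ⟨E⟩²)/(kT)² = (0.023422 − 0.012294)/0.016045 = 0.694.

0.694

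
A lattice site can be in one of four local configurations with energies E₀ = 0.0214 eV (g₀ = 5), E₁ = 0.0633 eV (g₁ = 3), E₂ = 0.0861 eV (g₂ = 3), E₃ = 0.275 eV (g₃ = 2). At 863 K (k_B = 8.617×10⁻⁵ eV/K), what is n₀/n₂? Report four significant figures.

k_BT = 8.617×10⁻⁵ × 863 K = 0.0743647 eV.
n₀/n₂ = (g₀/g₂) exp[−(E₀−E₂)/kT] = (5/3) × exp(−(-0.0647 eV)/(0.0743647 eV)) = (5/3) × exp(0.870036) = 3.978.

3.978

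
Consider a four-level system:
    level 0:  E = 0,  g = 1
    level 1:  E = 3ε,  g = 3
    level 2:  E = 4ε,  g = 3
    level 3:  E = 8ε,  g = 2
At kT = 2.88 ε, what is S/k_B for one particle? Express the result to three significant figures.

1.92

Eᵢ/kT = 0, 1.0417, 1.3889, 2.7778.
Z = Σ gᵢe^(−Eᵢ/kT) = 1·e^(−0) + 3·e^(−1.0417) + 3·e^(−1.3889) + 2·e^(−2.7778) = 1.0000 + 1.0586 + 0.74805 + 0.12435 = 2.9310.
⟨E⟩ = Σ EᵢPᵢ = 2.4438 ε.
S/k_B = ln Z + ⟨E⟩/kT = ln(2.9310) + 2.4438/2.88 = 1.0753 + 0.84854 = 1.92.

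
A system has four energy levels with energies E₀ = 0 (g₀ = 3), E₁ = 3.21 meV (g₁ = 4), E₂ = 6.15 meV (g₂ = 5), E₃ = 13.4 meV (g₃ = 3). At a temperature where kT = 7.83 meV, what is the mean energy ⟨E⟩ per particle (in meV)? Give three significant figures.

Eᵢ/kT = 0, 0.40996, 0.78544, 1.7114.
Z = Σ gᵢe^(−Eᵢ/kT) = 3·e^(−0) + 4·e^(−0.40996) + 5·e^(−0.78544) + 3·e^(−1.7114) = 3.0000 + 2.6547 + 2.2796 + 0.54184 = 8.4761.
⟨E⟩ = Σ Eᵢ gᵢe^(−Eᵢ/kT) / Z = (0·3.0000 + 3.21·2.6547 + 6.15·2.2796 + 13.4·0.54184) / 8.4761 = 3.52 meV.

3.52 meV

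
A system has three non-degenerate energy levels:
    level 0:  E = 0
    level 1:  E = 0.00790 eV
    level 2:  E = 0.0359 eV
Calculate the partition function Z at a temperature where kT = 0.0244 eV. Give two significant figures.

Eᵢ/kT = 0, 0.3238, 1.471.
Z = Σ e^(−Eᵢ/kT) = e^(−0) + e^(−0.3238) + e^(−1.471) = 1.000 + 0.7234 + 0.2297 = 1.953.

Z = 2.0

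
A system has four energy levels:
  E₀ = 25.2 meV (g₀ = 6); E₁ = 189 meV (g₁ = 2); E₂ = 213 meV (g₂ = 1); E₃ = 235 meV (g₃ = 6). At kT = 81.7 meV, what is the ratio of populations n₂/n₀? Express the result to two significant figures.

0.017

n₂/n₀ = (g₂/g₀) exp[−(E₂−E₀)/kT] = (1/6) × exp(−(187.8 meV)/(81.7 meV)) = (1/6) × exp(-2.299) = 0.017.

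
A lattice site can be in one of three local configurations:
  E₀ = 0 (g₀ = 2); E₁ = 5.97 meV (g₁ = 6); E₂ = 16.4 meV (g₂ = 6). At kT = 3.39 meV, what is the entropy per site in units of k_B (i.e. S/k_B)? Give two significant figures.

1.8

Eᵢ/kT = 0, 1.761, 4.838.
Z = Σ gᵢe^(−Eᵢ/kT) = 2·e^(−0) + 6·e^(−1.761) + 6·e^(−4.838) = 2.000 + 1.031 + 0.04754 = 3.079.
⟨E⟩ = Σ EᵢPᵢ = 2.252 meV.
S/k_B = ln Z + ⟨E⟩/kT = ln(3.079) + 2.252/3.39 = 1.125 + 0.6643 = 1.8.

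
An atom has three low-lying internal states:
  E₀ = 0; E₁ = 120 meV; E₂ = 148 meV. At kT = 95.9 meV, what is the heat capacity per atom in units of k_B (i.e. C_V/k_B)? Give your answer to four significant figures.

0.4277

Eᵢ/kT = 0, 1.25130, 1.54327.
Z = Σ e^(−Eᵢ/kT) = e^(−0) + e^(−1.25130) + e^(−1.54327) = 1.00000 + 0.286133 + 0.213681 = 1.49981.
⟨E⟩ = 43.9794 meV, ⟨E²⟩ = 5867.93 meV².
C_V/k_B = (⟨E²⟩ − ⟨E⟩²)/(kT)² = (5867.93 − 1934.19)/9196.81 = 0.4277.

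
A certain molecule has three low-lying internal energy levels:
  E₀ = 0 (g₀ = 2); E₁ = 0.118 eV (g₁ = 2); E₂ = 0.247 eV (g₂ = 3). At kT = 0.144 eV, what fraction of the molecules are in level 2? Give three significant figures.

0.158

Eᵢ/kT = 0, 0.81944, 1.7153.
Z = Σ gᵢe^(−Eᵢ/kT) = 2·e^(−0) + 2·e^(−0.81944) + 3·e^(−1.7153) = 2.0000 + 0.88136 + 0.53973 = 3.4211.
P₂ = g₂ e^(−E₂/kT) / Z = 0.53973/3.4211 = 0.158.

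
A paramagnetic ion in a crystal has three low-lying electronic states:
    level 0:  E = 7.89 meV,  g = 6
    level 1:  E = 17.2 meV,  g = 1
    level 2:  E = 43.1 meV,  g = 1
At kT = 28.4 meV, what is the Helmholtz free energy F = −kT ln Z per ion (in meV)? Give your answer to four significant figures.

Eᵢ/kT = 0.277817, 0.605634, 1.51761.
Z = Σ gᵢe^(−Eᵢ/kT) = 6·e^(−0.277817) + 1·e^(−0.605634) + 1·e^(−1.51761) = 4.54461 + 0.545728 + 0.219235 = 5.30957.
F = −kT ln Z = −28.4 × ln(5.30957) = −28.4 × 1.66951 = -47.41 meV.

-47.41 meV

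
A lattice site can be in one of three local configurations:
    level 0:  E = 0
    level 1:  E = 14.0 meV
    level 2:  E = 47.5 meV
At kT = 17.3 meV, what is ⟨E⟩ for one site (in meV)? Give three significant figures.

6.15 meV

Eᵢ/kT = 0, 0.80925, 2.7457.
Z = Σ e^(−Eᵢ/kT) = e^(−0) + e^(−0.80925) + e^(−2.7457) = 1.0000 + 0.44519 + 0.064203 = 1.5094.
⟨E⟩ = Σ Eᵢ e^(−Eᵢ/kT) / Z = (0·1.0000 + 14.0·0.44519 + 47.5·0.064203) / 1.5094 = 6.15 meV.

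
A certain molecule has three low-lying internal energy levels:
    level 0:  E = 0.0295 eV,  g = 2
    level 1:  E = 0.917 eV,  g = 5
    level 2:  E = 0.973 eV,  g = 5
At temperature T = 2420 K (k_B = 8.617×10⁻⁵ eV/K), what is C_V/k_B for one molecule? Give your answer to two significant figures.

1.1

k_BT = 8.617×10⁻⁵ × 2420 K = 0.2085 eV.
Eᵢ/kT = 0.1415, 4.398, 4.667.
Z = Σ gᵢe^(−Eᵢ/kT) = 2·e^(−0.1415) + 5·e^(−4.398) + 5·e^(−4.667) = 1.736 + 0.06151 + 0.04700 = 1.845.
⟨E⟩ = 0.08312 eV, ⟨E²⟩ = 0.05297 eV².
C_V/k_B = (⟨E²⟩ − ⟨E⟩²)/(kT)² = (0.05297 − 0.006909)/0.04347 = 1.1.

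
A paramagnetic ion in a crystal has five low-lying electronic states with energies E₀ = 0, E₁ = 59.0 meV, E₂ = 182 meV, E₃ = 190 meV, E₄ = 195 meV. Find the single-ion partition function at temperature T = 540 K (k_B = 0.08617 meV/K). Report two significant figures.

Z = 1.3

k_BT = 0.08617 × 540 K = 46.53 meV.
Eᵢ/kT = 0, 1.268, 3.911, 4.083, 4.191.
Z = Σ e^(−Eᵢ/kT) = e^(−0) + e^(−1.268) + e^(−3.911) + e^(−4.083) + e^(−4.191) = 1.000 + 0.2814 + 0.02002 + 0.01686 + 0.01513 = 1.333.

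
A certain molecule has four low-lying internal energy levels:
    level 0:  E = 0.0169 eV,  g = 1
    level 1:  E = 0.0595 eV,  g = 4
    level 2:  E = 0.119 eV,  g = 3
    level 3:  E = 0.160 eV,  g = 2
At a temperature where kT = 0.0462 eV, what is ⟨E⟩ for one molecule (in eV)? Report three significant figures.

Eᵢ/kT = 0.36580, 1.2879, 2.5758, 3.4632.
Z = Σ gᵢe^(−Eᵢ/kT) = 1·e^(−0.36580) + 4·e^(−1.2879) + 3·e^(−2.5758) + 2·e^(−3.4632) = 0.69364 + 1.1034 + 0.22828 + 0.062659 = 2.0880.
⟨E⟩ = Σ Eᵢ gᵢe^(−Eᵢ/kT) / Z = (0.0169·0.69364 + 0.0595·1.1034 + 0.119·0.22828 + 0.160·0.062659) / 2.0880 = 0.0549 eV.

0.0549 eV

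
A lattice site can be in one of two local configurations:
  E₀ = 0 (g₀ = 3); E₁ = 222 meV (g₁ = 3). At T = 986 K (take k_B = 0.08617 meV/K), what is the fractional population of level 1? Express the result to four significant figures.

0.06831

k_BT = 0.08617 × 986 K = 84.9636 meV.
Eᵢ/kT = 0, 2.61288.
Z = Σ gᵢe^(−Eᵢ/kT) = 3·e^(−0) + 3·e^(−2.61288) = 3.00000 + 0.219969 = 3.21997.
P₁ = g₁ e^(−E₁/kT) / Z = 0.219969/3.21997 = 0.06831.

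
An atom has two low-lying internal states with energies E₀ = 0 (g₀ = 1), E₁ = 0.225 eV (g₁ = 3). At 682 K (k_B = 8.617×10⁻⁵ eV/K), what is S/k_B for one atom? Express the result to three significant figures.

k_BT = 8.617×10⁻⁵ × 682 K = 0.058768 eV.
Eᵢ/kT = 0, 3.8286.
Z = Σ gᵢe^(−Eᵢ/kT) = 1·e^(−0) + 3·e^(−3.8286) = 1.0000 + 0.065220 = 1.0652.
⟨E⟩ = Σ EᵢPᵢ = 0.013776 eV.
S/k_B = ln Z + ⟨E⟩/kT = ln(1.0652) + 0.013776/0.058768 = 0.063163 + 0.23441 = 0.298.

0.298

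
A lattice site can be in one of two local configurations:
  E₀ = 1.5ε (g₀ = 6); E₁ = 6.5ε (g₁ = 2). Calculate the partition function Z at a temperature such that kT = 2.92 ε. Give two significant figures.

Z = 3.8

Eᵢ/kT = 0.5137, 2.226.
Z = Σ gᵢe^(−Eᵢ/kT) = 6·e^(−0.5137) + 2·e^(−2.226) = 3.590 + 0.2159 = 3.806.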